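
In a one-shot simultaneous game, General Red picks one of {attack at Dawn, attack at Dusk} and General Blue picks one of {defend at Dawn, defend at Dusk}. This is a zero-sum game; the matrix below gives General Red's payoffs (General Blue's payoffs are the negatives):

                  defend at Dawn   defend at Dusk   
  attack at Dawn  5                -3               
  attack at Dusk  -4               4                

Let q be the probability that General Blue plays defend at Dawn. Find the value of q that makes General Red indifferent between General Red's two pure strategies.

In a mixed equilibrium General Red is indifferent between attack at Dawn and attack at Dusk; this condition fixes q.
  General Red's payoff from attack at Dawn: q·5 + (1−q)·(-3) = 8q - 3
  General Red's payoff from attack at Dusk: q·(-4) + (1−q)·4 = -8q + 4
  8q - 3 = -8q + 4  ⇒  16q = 7  ⇒  q = 7/16.

q = 7/16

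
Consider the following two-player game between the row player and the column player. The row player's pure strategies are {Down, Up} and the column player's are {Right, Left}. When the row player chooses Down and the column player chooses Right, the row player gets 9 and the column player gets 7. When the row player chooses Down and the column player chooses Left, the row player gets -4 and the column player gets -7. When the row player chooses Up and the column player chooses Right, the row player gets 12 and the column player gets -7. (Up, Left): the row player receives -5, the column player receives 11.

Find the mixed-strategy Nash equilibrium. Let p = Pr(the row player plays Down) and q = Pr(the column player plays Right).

For the column player to be willing to mix, the column player must be indifferent between Right and Left, which pins down the row player's mix.
  the column player's payoff from Right: p·7 + (1−p)·(-7) = 14p - 7
  the column player's payoff from Left: p·(-7) + (1−p)·11 = -18p + 11
  14p - 7 = -18p + 11  ⇒  32p = 18  ⇒  p = 9/16.
The column player's mix must leave the row player indifferent between Down and Up.
  the row player's expected payoff from Down: q·9 + (1−q)·(-4) = 13q - 4
  the row player's expected payoff from Up: q·12 + (1−q)·(-5) = 17q - 5
  13q - 4 = 17q - 5  ⇒  -4q = -1  ⇒  q = 1/4.

p = 9/16, q = 1/4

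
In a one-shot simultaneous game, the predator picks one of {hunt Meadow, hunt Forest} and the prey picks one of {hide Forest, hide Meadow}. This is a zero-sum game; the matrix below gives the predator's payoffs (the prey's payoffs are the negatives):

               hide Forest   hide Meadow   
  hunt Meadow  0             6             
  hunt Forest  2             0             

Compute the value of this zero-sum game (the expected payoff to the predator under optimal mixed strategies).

The prey's mix must leave the predator indifferent between hunt Meadow and hunt Forest.
  the predator's payoff from hunt Meadow: q·0 + (1−q)·6 = -6q + 6
  the predator's payoff from hunt Forest: q·2 + (1−q)·0 = 2q
  -6q + 6 = 2q  ⇒  -8q = -6  ⇒  q = 3/4.
The value is the predator's expected payoff against this mix (using hunt Meadow): (3/4)·0 + (1/4)·6 = 3/2.

v = 3/2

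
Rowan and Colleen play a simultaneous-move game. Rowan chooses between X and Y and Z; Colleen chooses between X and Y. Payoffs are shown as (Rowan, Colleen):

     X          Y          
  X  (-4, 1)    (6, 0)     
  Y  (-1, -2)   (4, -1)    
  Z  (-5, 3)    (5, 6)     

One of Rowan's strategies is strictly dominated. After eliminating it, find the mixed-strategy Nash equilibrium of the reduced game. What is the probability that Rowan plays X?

p = 1/2

Rowan's strategy Z is strictly dominated by X: -4 > -5 and 6 > 5. Eliminate Z.
For Colleen to be willing to mix, Colleen must be indifferent between X and Y, which pins down Rowan's mix.
  Colleen's payoff to X: p·1 + (1−p)·(-2) = 3p - 2
  Colleen's payoff to Y: p·0 + (1−p)·(-1) = p - 1
  3p - 2 = p - 1  ⇒  2p = 1  ⇒  p = 1/2.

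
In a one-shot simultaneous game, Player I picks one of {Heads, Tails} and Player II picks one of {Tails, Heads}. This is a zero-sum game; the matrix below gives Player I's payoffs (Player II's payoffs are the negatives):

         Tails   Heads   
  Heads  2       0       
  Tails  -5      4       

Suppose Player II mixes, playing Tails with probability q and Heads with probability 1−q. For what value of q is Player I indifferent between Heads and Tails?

For Player I to be willing to mix, Player I must be indifferent between Heads and Tails, which pins down Player II's mix.
  Player I's expected payoff from Heads: q·2 + (1−q)·0 = 2q
  Player I's expected payoff from Tails: q·(-5) + (1−q)·4 = -9q + 4
  2q = -9q + 4  ⇒  11q = 4  ⇒  q = 4/11.

q = 4/11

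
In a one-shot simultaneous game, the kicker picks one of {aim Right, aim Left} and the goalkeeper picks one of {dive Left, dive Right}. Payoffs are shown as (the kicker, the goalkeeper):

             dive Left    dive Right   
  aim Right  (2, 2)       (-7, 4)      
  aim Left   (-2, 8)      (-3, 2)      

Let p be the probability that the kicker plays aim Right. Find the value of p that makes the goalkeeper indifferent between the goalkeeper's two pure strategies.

The kicker's mix must leave the goalkeeper indifferent between dive Left and dive Right.
  the goalkeeper's payoff to dive Left: p·2 + (1−p)·8 = -6p + 8
  the goalkeeper's payoff to dive Right: p·4 + (1−p)·2 = 2p + 2
  -6p + 8 = 2p + 2  ⇒  -8p = -6  ⇒  p = 3/4.

p = 3/4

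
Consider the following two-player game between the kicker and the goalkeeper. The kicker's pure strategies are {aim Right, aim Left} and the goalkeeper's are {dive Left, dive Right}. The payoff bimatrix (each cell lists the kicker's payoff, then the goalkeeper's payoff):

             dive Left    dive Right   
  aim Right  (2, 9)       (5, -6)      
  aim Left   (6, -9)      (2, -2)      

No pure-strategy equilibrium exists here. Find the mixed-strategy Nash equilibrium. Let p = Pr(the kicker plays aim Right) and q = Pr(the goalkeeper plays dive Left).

In a mixed equilibrium the goalkeeper is indifferent between dive Left and dive Right; this condition fixes p.
  the goalkeeper's payoff to dive Left: p·9 + (1−p)·(-9) = 18p - 9
  the goalkeeper's payoff to dive Right: p·(-6) + (1−p)·(-2) = -4p - 2
  18p - 9 = -4p - 2  ⇒  22p = 7  ⇒  p = 7/22.
The kicker's indifference between aim Right and aim Left determines the goalkeeper's mixing probability q:
  the kicker's expected payoff from aim Right: q·2 + (1−q)·5 = -3q + 5
  the kicker's expected payoff from aim Left: q·6 + (1−q)·2 = 4q + 2
  -3q + 5 = 4q + 2  ⇒  -7q = -3  ⇒  q = 3/7.

p = 7/22, q = 3/7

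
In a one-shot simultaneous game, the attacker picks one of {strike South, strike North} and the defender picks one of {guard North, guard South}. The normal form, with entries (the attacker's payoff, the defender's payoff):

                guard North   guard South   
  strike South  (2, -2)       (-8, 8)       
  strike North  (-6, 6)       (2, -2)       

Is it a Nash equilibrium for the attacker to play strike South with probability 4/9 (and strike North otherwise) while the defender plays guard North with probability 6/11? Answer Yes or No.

No

Given the defender's mix q = 6/11, the attacker's payoff from strike South is -28/11 but from strike North is -26/11. The attacker strictly prefers strike North, so the attacker would not mix.
So the proposed profile is not a Nash equilibrium.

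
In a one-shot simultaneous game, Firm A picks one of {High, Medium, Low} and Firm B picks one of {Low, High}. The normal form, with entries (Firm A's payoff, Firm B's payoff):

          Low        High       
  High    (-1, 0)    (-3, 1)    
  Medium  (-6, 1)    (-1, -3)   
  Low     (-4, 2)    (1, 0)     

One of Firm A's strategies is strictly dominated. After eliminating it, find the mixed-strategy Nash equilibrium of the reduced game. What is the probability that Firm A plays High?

Firm A's strategy Medium is strictly dominated by Low: -4 > -6 and 1 > -1. Eliminate Medium.
Firm A's mix must leave Firm B indifferent between Low and High.
  Firm B's payoff to Low: p·0 + (1−p)·2 = -2p + 2
  Firm B's payoff to High: p·1 + (1−p)·0 = p
  -2p + 2 = p  ⇒  -3p = -2  ⇒  p = 2/3.

p = 2/3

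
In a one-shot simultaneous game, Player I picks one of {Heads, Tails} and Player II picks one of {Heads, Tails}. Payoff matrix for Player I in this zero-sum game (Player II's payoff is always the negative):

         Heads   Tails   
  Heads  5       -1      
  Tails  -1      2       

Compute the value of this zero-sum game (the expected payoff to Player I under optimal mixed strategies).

Player I's indifference between Heads and Tails determines Player II's mixing probability q:
  Player I's payoff from Heads: q·5 + (1−q)·(-1) = 6q - 1
  Player I's payoff from Tails: q·(-1) + (1−q)·2 = -3q + 2
  6q - 1 = -3q + 2  ⇒  9q = 3  ⇒  q = 1/3.
The value is Player I's expected payoff against this mix (using Heads): (1/3)·5 + (2/3)·(-1) = 1.

v = 1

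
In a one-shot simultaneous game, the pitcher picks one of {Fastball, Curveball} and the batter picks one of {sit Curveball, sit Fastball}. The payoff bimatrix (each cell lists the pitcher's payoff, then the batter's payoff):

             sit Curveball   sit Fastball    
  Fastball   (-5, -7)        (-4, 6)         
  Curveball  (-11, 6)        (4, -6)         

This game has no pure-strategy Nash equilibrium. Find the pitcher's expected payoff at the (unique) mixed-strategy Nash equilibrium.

The pitcher's indifference between Fastball and Curveball determines the batter's mixing probability q:
  the pitcher's payoff to Fastball: q·(-5) + (1−q)·(-4) = -q - 4
  the pitcher's payoff to Curveball: q·(-11) + (1−q)·4 = -15q + 4
  -q - 4 = -15q + 4  ⇒  14q = 8  ⇒  q = 4/7.
At equilibrium the pitcher is indifferent across rows, so the pitcher's payoff equals the payoff from Fastball: (4/7)·(-5) + (3/7)·(-4) = -32/7.

-32/7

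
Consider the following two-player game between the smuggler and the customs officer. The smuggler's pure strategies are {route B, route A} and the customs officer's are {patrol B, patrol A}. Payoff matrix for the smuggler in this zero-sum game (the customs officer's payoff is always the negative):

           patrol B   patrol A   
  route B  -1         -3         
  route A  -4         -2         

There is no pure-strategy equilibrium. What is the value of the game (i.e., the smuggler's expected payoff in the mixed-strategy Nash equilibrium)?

The smuggler's indifference between route B and route A determines the customs officer's mixing probability q:
  the smuggler's payoff from route B: q·(-1) + (1−q)·(-3) = 2q - 3
  the smuggler's payoff from route A: q·(-4) + (1−q)·(-2) = -2q - 2
  2q - 3 = -2q - 2  ⇒  4q = 1  ⇒  q = 1/4.
The value is the smuggler's expected payoff against this mix (using route B): (1/4)·(-1) + (3/4)·(-3) = -5/2.

v = -5/2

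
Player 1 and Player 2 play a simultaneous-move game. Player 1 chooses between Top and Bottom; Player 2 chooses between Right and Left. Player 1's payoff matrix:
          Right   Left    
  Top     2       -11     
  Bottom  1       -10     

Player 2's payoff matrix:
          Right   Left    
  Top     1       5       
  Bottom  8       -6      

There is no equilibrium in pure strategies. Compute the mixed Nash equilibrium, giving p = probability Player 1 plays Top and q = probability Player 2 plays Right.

p = 7/9, q = 1/2

Player 2's indifference between Right and Left determines Player 1's mixing probability p:
  Player 2's payoff from Right: p·1 + (1−p)·8 = -7p + 8
  Player 2's payoff from Left: p·5 + (1−p)·(-6) = 11p - 6
  -7p + 8 = 11p - 6  ⇒  -18p = -14  ⇒  p = 7/9.
For Player 1 to be willing to mix, Player 1 must be indifferent between Top and Bottom, which pins down Player 2's mix.
  Player 1's expected payoff from Top: q·2 + (1−q)·(-11) = 13q - 11
  Player 1's expected payoff from Bottom: q·1 + (1−q)·(-10) = 11q - 10
  13q - 11 = 11q - 10  ⇒  2q = 1  ⇒  q = 1/2.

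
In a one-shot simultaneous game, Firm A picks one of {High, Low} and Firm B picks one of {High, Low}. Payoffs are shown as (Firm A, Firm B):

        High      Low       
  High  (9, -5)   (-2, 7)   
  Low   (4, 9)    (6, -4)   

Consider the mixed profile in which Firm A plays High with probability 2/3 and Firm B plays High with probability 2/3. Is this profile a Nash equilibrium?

No

Given Firm A's mix p = 2/3, Firm B's payoff from High is -1/3 but from Low is 10/3. Firm B strictly prefers Low, so Firm B would not mix.
So the proposed profile is not a Nash equilibrium.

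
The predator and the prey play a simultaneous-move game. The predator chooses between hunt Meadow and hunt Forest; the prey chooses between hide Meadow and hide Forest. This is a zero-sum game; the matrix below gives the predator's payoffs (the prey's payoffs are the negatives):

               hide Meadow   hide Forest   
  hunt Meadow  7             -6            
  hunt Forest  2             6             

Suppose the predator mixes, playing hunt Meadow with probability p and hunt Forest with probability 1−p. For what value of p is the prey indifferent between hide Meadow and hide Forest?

p = 4/17

In a mixed equilibrium the prey is indifferent between hide Meadow and hide Forest; this condition fixes p.
  the prey's payoff from hide Meadow: p·(-7) + (1−p)·(-2) = -5p - 2
  the prey's payoff from hide Forest: p·6 + (1−p)·(-6) = 12p - 6
  -5p - 2 = 12p - 6  ⇒  -17p = -4  ⇒  p = 4/17.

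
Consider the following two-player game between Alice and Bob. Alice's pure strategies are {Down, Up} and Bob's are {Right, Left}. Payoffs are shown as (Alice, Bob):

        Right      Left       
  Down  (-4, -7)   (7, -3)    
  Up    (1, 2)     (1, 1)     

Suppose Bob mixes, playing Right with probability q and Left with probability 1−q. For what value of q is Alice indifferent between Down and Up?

Set Alice's expected payoff from Down equal to that from Up:
  Alice's payoff from Down: q·(-4) + (1−q)·7 = -11q + 7
  Alice's payoff from Up: q·1 + (1−q)·1 = 1
  -11q + 7 = 1  ⇒  -11q = -6  ⇒  q = 6/11.

q = 6/11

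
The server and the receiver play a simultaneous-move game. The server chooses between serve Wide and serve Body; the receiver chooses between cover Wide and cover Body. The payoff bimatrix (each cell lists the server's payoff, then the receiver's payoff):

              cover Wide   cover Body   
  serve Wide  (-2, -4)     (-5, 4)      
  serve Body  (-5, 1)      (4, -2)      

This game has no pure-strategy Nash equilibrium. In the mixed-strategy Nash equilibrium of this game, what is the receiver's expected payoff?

-4/11

For the receiver to be willing to mix, the receiver must be indifferent between cover Wide and cover Body, which pins down the server's mix.
  the receiver's payoff to cover Wide: p·(-4) + (1−p)·1 = -5p + 1
  the receiver's payoff to cover Body: p·4 + (1−p)·(-2) = 6p - 2
  -5p + 1 = 6p - 2  ⇒  -11p = -3  ⇒  p = 3/11.
At equilibrium the receiver is indifferent across columns, so the receiver's payoff equals the payoff from cover Wide: (3/11)·(-4) + (8/11)·1 = -4/11.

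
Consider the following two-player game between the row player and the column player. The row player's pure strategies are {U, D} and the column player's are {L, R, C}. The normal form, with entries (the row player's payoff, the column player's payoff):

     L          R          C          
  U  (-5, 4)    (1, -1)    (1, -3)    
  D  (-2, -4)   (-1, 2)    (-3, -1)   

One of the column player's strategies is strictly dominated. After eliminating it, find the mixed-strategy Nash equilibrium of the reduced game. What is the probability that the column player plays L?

q = 2/5

The column player's strategy C is strictly dominated by R: -1 > -3 and 2 > -1. Eliminate C.
The column player's mix must leave the row player indifferent between U and D.
  the row player's payoff to U: q·(-5) + (1−q)·1 = -6q + 1
  the row player's payoff to D: q·(-2) + (1−q)·(-1) = -q - 1
  -6q + 1 = -q - 1  ⇒  -5q = -2  ⇒  q = 2/5.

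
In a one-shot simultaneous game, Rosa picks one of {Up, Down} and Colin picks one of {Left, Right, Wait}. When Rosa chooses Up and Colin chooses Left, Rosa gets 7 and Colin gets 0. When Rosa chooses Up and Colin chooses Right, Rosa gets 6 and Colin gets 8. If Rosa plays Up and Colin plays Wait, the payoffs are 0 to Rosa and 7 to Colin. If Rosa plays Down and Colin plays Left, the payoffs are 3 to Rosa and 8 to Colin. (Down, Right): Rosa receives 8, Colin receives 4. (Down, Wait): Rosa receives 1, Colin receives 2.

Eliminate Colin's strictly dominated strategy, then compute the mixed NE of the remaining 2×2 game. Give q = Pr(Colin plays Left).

q = 1/3

Colin's strategy Wait is strictly dominated by Right: 8 > 7 and 4 > 2. Eliminate Wait.
Colin's mix must leave Rosa indifferent between Up and Down.
  Rosa's payoff to Up: q·7 + (1−q)·6 = q + 6
  Rosa's payoff to Down: q·3 + (1−q)·8 = -5q + 8
  q + 6 = -5q + 8  ⇒  6q = 2  ⇒  q = 1/3.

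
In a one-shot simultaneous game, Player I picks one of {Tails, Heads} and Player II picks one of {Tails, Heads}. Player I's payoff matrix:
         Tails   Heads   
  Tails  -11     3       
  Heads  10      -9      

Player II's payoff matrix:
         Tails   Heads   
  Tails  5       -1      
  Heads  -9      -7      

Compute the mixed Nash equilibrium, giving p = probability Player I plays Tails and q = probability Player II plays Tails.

p = 1/4, q = 4/11

For Player II to be willing to mix, Player II must be indifferent between Tails and Heads, which pins down Player I's mix.
  Player II's payoff from Tails: p·5 + (1−p)·(-9) = 14p - 9
  Player II's payoff from Heads: p·(-1) + (1−p)·(-7) = 6p - 7
  14p - 9 = 6p - 7  ⇒  8p = 2  ⇒  p = 1/4.
In a mixed equilibrium Player I is indifferent between Tails and Heads; this condition fixes q.
  Player I's expected payoff from Tails: q·(-11) + (1−q)·3 = -14q + 3
  Player I's expected payoff from Heads: q·10 + (1−q)·(-9) = 19q - 9
  -14q + 3 = 19q - 9  ⇒  -33q = -12  ⇒  q = 4/11.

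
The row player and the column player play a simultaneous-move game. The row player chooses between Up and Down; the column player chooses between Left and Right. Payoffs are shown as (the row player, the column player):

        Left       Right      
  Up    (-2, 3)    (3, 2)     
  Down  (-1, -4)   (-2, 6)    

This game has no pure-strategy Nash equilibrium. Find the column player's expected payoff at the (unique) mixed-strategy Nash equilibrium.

26/11

For the column player to be willing to mix, the column player must be indifferent between Left and Right, which pins down the row player's mix.
  the column player's expected payoff from Left: p·3 + (1−p)·(-4) = 7p - 4
  the column player's expected payoff from Right: p·2 + (1−p)·6 = -4p + 6
  7p - 4 = -4p + 6  ⇒  11p = 10  ⇒  p = 10/11.
At equilibrium the column player is indifferent across columns, so the column player's payoff equals the payoff from Left: (10/11)·3 + (1/11)·(-4) = 26/11.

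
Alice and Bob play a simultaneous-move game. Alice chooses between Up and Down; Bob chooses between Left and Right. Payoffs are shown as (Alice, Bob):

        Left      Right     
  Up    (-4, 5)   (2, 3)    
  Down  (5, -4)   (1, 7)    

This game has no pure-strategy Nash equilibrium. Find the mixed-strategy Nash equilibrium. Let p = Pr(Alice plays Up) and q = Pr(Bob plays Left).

Set Bob's expected payoff from Left equal to that from Right:
  Bob's payoff to Left: p·5 + (1−p)·(-4) = 9p - 4
  Bob's payoff to Right: p·3 + (1−p)·7 = -4p + 7
  9p - 4 = -4p + 7  ⇒  13p = 11  ⇒  p = 11/13.
In a mixed equilibrium Alice is indifferent between Up and Down; this condition fixes q.
  Alice's expected payoff from Up: q·(-4) + (1−q)·2 = -6q + 2
  Alice's expected payoff from Down: q·5 + (1−q)·1 = 4q + 1
  -6q + 2 = 4q + 1  ⇒  -10q = -1  ⇒  q = 1/10.

p = 11/13, q = 1/10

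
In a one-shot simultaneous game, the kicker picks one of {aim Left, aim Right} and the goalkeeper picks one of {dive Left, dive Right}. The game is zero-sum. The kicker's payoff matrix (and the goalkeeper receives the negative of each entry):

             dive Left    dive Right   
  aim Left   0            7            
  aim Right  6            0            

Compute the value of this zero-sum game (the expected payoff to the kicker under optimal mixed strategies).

v = 42/13

The goalkeeper's mix must leave the kicker indifferent between aim Left and aim Right.
  the kicker's expected payoff from aim Left: q·0 + (1−q)·7 = -7q + 7
  the kicker's expected payoff from aim Right: q·6 + (1−q)·0 = 6q
  -7q + 7 = 6q  ⇒  -13q = -7  ⇒  q = 7/13.
The value is the kicker's expected payoff against this mix (using aim Left): (7/13)·0 + (6/13)·7 = 42/13.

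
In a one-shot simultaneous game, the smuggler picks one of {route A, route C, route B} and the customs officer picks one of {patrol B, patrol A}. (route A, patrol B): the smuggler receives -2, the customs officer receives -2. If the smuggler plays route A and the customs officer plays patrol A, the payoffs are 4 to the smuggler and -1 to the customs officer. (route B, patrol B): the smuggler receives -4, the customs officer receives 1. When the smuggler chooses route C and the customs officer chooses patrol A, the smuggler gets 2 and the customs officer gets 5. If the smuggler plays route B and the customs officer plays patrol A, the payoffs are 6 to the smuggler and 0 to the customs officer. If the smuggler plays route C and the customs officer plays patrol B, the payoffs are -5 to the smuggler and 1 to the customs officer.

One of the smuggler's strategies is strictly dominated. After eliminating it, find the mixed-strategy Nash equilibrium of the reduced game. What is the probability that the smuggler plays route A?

p = 1/2

The smuggler's strategy route C is strictly dominated by route A: -2 > -5 and 4 > 2. Eliminate route C.
For the customs officer to be willing to mix, the customs officer must be indifferent between patrol B and patrol A, which pins down the smuggler's mix.
  the customs officer's expected payoff from patrol B: p·(-2) + (1−p)·1 = -3p + 1
  the customs officer's expected payoff from patrol A: p·(-1) + (1−p)·0 = -p
  -3p + 1 = -p  ⇒  -2p = -1  ⇒  p = 1/2.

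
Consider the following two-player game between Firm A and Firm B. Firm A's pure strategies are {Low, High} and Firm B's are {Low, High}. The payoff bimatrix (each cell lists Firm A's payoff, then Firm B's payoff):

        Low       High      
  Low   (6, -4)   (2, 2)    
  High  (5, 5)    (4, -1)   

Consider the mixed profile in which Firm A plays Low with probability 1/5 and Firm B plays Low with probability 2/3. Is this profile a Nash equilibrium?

Given Firm A's mix p = 1/5, Firm B's payoff from Low is 16/5 but from High is -2/5. Firm B strictly prefers Low, so Firm B would not mix.
So the proposed profile is not a Nash equilibrium.

No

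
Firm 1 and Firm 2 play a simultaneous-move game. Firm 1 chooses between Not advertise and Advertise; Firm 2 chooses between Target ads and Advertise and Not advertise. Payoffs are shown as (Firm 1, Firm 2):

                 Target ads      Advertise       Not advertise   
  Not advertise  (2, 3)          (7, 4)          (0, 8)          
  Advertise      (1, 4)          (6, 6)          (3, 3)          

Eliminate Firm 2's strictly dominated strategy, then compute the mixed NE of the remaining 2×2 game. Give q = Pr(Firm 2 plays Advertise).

q = 3/4

Firm 2's strategy Target ads is strictly dominated by Advertise: 4 > 3 and 6 > 4. Eliminate Target ads.
For Firm 1 to be willing to mix, Firm 1 must be indifferent between Not advertise and Advertise, which pins down Firm 2's mix.
  Firm 1's payoff from Not advertise: q·7 + (1−q)·0 = 7q
  Firm 1's payoff from Advertise: q·6 + (1−q)·3 = 3q + 3
  7q = 3q + 3  ⇒  4q = 3  ⇒  q = 3/4.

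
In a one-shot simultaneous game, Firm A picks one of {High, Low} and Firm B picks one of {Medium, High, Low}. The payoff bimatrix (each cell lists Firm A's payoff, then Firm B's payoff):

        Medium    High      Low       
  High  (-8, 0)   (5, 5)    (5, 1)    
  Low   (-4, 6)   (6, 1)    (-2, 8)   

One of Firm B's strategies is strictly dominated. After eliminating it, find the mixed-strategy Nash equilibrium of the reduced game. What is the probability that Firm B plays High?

q = 7/8

Firm B's strategy Medium is strictly dominated by Low: 1 > 0 and 8 > 6. Eliminate Medium.
Set Firm A's expected payoff from High equal to that from Low:
  Firm A's payoff to High: q·5 + (1−q)·5 = 5
  Firm A's payoff to Low: q·6 + (1−q)·(-2) = 8q - 2
  5 = 8q - 2  ⇒  -8q = -7  ⇒  q = 7/8.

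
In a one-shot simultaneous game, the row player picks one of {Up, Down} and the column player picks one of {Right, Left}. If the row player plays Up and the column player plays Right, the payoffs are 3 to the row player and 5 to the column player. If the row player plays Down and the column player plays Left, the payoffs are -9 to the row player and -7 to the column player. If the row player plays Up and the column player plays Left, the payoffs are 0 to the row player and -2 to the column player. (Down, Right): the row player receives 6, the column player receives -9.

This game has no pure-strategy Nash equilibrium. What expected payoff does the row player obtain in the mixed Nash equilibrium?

The column player's mix must leave the row player indifferent between Up and Down.
  the row player's payoff from Up: q·3 + (1−q)·0 = 3q
  the row player's payoff from Down: q·6 + (1−q)·(-9) = 15q - 9
  3q = 15q - 9  ⇒  -12q = -9  ⇒  q = 3/4.
At equilibrium the row player is indifferent across rows, so the row player's payoff equals the payoff from Up: (3/4)·3 + (1/4)·0 = 9/4.

9/4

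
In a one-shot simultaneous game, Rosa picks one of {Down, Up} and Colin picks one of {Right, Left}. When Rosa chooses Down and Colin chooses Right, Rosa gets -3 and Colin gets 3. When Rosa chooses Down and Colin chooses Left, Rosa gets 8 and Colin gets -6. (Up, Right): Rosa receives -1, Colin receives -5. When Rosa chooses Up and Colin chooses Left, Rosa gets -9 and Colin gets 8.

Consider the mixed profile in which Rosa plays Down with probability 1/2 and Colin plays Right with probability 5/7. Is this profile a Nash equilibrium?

Given Rosa's mix p = 1/2, Colin's payoff from Right is -1 but from Left is 1. Colin strictly prefers Left, so Colin would not mix.
So the proposed profile is not a Nash equilibrium.

No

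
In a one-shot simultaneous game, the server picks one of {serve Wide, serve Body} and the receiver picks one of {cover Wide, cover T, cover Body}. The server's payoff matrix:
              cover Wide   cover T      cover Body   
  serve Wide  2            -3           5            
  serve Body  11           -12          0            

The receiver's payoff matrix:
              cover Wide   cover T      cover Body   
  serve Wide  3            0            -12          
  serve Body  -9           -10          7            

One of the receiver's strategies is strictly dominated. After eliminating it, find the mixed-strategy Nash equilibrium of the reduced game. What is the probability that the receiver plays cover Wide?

The receiver's strategy cover T is strictly dominated by cover Wide: 3 > 0 and -9 > -10. Eliminate cover T.
In a mixed equilibrium the server is indifferent between serve Wide and serve Body; this condition fixes q.
  the server's payoff from serve Wide: q·2 + (1−q)·5 = -3q + 5
  the server's payoff from serve Body: q·11 + (1−q)·0 = 11q
  -3q + 5 = 11q  ⇒  -14q = -5  ⇒  q = 5/14.

q = 5/14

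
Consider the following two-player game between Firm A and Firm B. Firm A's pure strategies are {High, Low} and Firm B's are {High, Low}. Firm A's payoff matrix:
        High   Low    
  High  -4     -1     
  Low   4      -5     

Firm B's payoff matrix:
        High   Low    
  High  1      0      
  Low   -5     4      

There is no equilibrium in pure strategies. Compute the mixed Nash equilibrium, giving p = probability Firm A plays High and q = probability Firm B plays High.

p = 9/10, q = 1/3

For Firm B to be willing to mix, Firm B must be indifferent between High and Low, which pins down Firm A's mix.
  Firm B's expected payoff from High: p·1 + (1−p)·(-5) = 6p - 5
  Firm B's expected payoff from Low: p·0 + (1−p)·4 = -4p + 4
  6p - 5 = -4p + 4  ⇒  10p = 9  ⇒  p = 9/10.
For Firm A to be willing to mix, Firm A must be indifferent between High and Low, which pins down Firm B's mix.
  Firm A's payoff to High: q·(-4) + (1−q)·(-1) = -3q - 1
  Firm A's payoff to Low: q·4 + (1−q)·(-5) = 9q - 5
  -3q - 1 = 9q - 5  ⇒  -12q = -4  ⇒  q = 1/3.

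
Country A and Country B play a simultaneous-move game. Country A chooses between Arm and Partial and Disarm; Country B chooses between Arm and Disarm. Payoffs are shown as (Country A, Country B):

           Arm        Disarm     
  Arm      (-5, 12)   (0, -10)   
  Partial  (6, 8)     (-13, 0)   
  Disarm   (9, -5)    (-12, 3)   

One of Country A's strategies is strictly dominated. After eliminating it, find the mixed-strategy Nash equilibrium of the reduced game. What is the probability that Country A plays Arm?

Country A's strategy Partial is strictly dominated by Disarm: 9 > 6 and -12 > -13. Eliminate Partial.
Country A's mix must leave Country B indifferent between Arm and Disarm.
  Country B's expected payoff from Arm: p·12 + (1−p)·(-5) = 17p - 5
  Country B's expected payoff from Disarm: p·(-10) + (1−p)·3 = -13p + 3
  17p - 5 = -13p + 3  ⇒  30p = 8  ⇒  p = 4/15.

p = 4/15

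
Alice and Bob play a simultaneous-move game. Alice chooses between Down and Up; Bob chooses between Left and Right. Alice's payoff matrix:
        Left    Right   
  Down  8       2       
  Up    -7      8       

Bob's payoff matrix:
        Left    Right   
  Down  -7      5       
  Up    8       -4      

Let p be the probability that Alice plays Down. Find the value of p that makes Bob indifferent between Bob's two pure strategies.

In a mixed equilibrium Bob is indifferent between Left and Right; this condition fixes p.
  Bob's payoff from Left: p·(-7) + (1−p)·8 = -15p + 8
  Bob's payoff from Right: p·5 + (1−p)·(-4) = 9p - 4
  -15p + 8 = 9p - 4  ⇒  -24p = -12  ⇒  p = 1/2.

p = 1/2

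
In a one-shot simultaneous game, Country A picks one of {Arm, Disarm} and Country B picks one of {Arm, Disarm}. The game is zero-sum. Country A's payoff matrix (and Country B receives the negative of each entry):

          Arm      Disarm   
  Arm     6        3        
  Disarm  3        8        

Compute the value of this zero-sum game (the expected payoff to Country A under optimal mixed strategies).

v = 39/8

For Country A to be willing to mix, Country A must be indifferent between Arm and Disarm, which pins down Country B's mix.
  Country A's payoff to Arm: q·6 + (1−q)·3 = 3q + 3
  Country A's payoff to Disarm: q·3 + (1−q)·8 = -5q + 8
  3q + 3 = -5q + 8  ⇒  8q = 5  ⇒  q = 5/8.
The value is Country A's expected payoff against this mix (using Arm): (5/8)·6 + (3/8)·3 = 39/8.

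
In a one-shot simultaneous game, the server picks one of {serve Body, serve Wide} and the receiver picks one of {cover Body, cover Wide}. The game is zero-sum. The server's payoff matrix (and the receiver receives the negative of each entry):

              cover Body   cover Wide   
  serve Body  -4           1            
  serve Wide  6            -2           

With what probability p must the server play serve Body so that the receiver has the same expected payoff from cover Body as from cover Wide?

p = 8/13

The receiver's indifference between cover Body and cover Wide determines the server's mixing probability p:
  the receiver's expected payoff from cover Body: p·4 + (1−p)·(-6) = 10p - 6
  the receiver's expected payoff from cover Wide: p·(-1) + (1−p)·2 = -3p + 2
  10p - 6 = -3p + 2  ⇒  13p = 8  ⇒  p = 8/13.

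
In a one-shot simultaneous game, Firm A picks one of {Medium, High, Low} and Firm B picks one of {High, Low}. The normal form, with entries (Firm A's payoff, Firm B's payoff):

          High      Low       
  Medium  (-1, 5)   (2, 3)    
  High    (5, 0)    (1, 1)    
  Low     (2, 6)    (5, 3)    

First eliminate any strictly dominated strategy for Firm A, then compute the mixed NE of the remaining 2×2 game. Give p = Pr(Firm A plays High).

p = 3/4

Firm A's strategy Medium is strictly dominated by Low: 2 > -1 and 5 > 2. Eliminate Medium.
Set Firm B's expected payoff from High equal to that from Low:
  Firm B's payoff from High: p·0 + (1−p)·6 = -6p + 6
  Firm B's payoff from Low: p·1 + (1−p)·3 = -2p + 3
  -6p + 6 = -2p + 3  ⇒  -4p = -3  ⇒  p = 3/4.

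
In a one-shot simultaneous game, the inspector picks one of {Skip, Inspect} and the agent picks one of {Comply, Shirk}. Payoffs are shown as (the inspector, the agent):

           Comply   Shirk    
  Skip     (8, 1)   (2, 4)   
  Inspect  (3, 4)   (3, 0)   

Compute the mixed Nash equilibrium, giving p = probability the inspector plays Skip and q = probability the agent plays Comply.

p = 4/7, q = 1/6

Set the agent's expected payoff from Comply equal to that from Shirk:
  the agent's payoff to Comply: p·1 + (1−p)·4 = -3p + 4
  the agent's payoff to Shirk: p·4 + (1−p)·0 = 4p
  -3p + 4 = 4p  ⇒  -7p = -4  ⇒  p = 4/7.
In a mixed equilibrium the inspector is indifferent between Skip and Inspect; this condition fixes q.
  the inspector's payoff from Skip: q·8 + (1−q)·2 = 6q + 2
  the inspector's payoff from Inspect: q·3 + (1−q)·3 = 3
  6q + 2 = 3  ⇒  6q = 1  ⇒  q = 1/6.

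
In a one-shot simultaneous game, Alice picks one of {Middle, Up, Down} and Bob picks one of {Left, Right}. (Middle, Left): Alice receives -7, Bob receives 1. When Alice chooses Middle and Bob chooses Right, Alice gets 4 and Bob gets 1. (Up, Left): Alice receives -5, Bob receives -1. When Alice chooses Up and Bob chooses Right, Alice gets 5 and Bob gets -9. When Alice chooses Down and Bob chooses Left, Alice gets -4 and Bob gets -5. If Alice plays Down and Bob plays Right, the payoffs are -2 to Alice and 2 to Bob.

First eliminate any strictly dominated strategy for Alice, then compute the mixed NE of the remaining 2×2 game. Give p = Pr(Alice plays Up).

p = 7/15

Alice's strategy Middle is strictly dominated by Up: -5 > -7 and 5 > 4. Eliminate Middle.
For Bob to be willing to mix, Bob must be indifferent between Left and Right, which pins down Alice's mix.
  Bob's expected payoff from Left: p·(-1) + (1−p)·(-5) = 4p - 5
  Bob's expected payoff from Right: p·(-9) + (1−p)·2 = -11p + 2
  4p - 5 = -11p + 2  ⇒  15p = 7  ⇒  p = 7/15.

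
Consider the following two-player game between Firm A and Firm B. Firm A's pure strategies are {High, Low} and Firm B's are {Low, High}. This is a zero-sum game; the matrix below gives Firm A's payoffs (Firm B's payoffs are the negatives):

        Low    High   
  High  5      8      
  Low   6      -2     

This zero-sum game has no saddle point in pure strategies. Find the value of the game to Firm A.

v = 58/11

Firm A's indifference between High and Low determines Firm B's mixing probability q:
  Firm A's expected payoff from High: q·5 + (1−q)·8 = -3q + 8
  Firm A's expected payoff from Low: q·6 + (1−q)·(-2) = 8q - 2
  -3q + 8 = 8q - 2  ⇒  -11q = -10  ⇒  q = 10/11.
The value is Firm A's expected payoff against this mix (using High): (10/11)·5 + (1/11)·8 = 58/11.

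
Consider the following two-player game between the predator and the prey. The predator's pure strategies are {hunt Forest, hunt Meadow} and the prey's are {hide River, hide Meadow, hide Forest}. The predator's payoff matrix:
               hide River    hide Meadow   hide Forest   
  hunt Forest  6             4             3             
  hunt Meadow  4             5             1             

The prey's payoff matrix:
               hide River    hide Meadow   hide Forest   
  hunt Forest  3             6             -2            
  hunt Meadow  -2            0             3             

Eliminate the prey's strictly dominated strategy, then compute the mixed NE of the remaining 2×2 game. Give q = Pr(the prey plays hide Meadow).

q = 2/3

The prey's strategy hide River is strictly dominated by hide Meadow: 6 > 3 and 0 > -2. Eliminate hide River.
The predator's indifference between hunt Forest and hunt Meadow determines the prey's mixing probability q:
  the predator's payoff to hunt Forest: q·4 + (1−q)·3 = q + 3
  the predator's payoff to hunt Meadow: q·5 + (1−q)·1 = 4q + 1
  q + 3 = 4q + 1  ⇒  -3q = -2  ⇒  q = 2/3.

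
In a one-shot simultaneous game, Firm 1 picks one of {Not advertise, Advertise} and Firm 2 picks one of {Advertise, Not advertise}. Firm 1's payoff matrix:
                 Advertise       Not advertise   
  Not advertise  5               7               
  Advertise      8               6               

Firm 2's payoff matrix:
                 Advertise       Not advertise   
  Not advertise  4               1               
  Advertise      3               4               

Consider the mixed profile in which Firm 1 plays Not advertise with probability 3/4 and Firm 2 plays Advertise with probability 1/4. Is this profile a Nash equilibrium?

Given Firm 1's mix p = 3/4, Firm 2's payoff from Advertise is 15/4 but from Not advertise is 7/4. Firm 2 strictly prefers Advertise, so Firm 2 would not mix.
So the proposed profile is not a Nash equilibrium.

No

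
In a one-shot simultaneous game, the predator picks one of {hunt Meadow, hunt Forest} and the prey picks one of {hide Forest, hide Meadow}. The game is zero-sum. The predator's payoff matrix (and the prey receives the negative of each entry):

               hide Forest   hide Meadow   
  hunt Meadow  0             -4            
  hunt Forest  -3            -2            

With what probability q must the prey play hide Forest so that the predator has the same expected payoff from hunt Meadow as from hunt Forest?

Set the predator's expected payoff from hunt Meadow equal to that from hunt Forest:
  the predator's expected payoff from hunt Meadow: q·0 + (1−q)·(-4) = 4q - 4
  the predator's expected payoff from hunt Forest: q·(-3) + (1−q)·(-2) = -q - 2
  4q - 4 = -q - 2  ⇒  5q = 2  ⇒  q = 2/5.

q = 2/5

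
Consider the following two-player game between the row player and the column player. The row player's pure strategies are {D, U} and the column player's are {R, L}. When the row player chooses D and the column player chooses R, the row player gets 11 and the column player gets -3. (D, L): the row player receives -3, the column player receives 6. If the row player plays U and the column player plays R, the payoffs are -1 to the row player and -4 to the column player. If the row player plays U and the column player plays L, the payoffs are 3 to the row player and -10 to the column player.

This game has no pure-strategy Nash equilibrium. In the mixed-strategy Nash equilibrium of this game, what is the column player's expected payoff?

-18/5

The row player's mix must leave the column player indifferent between R and L.
  the column player's payoff from R: p·(-3) + (1−p)·(-4) = p - 4
  the column player's payoff from L: p·6 + (1−p)·(-10) = 16p - 10
  p - 4 = 16p - 10  ⇒  -15p = -6  ⇒  p = 2/5.
At equilibrium the column player is indifferent across columns, so the column player's payoff equals the payoff from R: (2/5)·(-3) + (3/5)·(-4) = -18/5.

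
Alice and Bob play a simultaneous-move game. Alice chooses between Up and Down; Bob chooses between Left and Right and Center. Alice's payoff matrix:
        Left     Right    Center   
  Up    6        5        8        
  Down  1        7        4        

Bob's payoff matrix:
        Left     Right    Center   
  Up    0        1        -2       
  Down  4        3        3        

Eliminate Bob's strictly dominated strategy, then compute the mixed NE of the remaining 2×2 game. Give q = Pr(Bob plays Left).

Bob's strategy Center is strictly dominated by Left: 0 > -2 and 4 > 3. Eliminate Center.
Bob's mix must leave Alice indifferent between Up and Down.
  Alice's payoff to Up: q·6 + (1−q)·5 = q + 5
  Alice's payoff to Down: q·1 + (1−q)·7 = -6q + 7
  q + 5 = -6q + 7  ⇒  7q = 2  ⇒  q = 2/7.

q = 2/7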